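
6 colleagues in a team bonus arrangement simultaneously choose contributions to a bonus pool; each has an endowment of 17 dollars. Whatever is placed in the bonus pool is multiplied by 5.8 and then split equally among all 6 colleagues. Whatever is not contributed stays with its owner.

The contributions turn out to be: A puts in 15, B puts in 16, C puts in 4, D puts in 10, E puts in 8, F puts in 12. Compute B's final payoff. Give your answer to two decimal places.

63.83 dollars

Total contributed: 15 + 16 + 4 + 10 + 8 + 12 = 65.
Each receives 5.8 × 65 / 6 = 62.83 from the bonus pool.
B keeps 17 − 16 = 1, so B's payoff is 1 + 62.83 = 63.83.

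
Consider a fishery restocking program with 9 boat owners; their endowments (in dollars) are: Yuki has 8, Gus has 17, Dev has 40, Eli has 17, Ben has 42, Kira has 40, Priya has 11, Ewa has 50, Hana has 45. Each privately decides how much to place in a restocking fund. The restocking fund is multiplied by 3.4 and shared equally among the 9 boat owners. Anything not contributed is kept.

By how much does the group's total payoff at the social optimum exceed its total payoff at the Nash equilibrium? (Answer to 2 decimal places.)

The private return per contributed unit is 3.4/9 = 0.3778 < 1 for every player regardless of endowment, so the Nash equilibrium is zero contribution and the group total is Σ E_j = 8 + 17 + 40 + 17 + 42 + 40 + 11 + 50 + 45 = 270.
Each contributed unit returns 3.400 to the group, so the social optimum is full contribution by everyone: group total = 3.400 × 270 = 918.00.
Efficiency loss = (3.400 − 1) × 270 = 648.00.

648.00 dollars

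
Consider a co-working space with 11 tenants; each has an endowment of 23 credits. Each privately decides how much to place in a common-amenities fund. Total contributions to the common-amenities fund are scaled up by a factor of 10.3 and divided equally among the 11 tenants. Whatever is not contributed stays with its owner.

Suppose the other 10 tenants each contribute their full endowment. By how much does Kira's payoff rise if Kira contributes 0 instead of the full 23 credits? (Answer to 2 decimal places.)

1.46 credits

Switching from a contribution of 23 to 0 lets Kira keep an extra 23 credits, but lowers the common-amenities fund by 23, which costs Kira their own share of that drop: 10.3/11 × 23 = 21.54.
Net gain = 23 − 21.54 = 1.46. The private return per contributed unit (0.9364) is below 1, so free-riding is indeed the best response regardless of what the others do.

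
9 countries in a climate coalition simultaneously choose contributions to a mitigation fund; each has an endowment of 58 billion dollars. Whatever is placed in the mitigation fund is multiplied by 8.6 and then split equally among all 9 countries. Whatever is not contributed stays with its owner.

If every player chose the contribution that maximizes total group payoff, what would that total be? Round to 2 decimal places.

Each contributed unit returns 8.600 to the group as a whole (0.9556 to each of 9 players), which exceeds 1, so the social optimum is full contribution: group total = 8.600 × 522 = 4489.20.

4489.20 billion dollars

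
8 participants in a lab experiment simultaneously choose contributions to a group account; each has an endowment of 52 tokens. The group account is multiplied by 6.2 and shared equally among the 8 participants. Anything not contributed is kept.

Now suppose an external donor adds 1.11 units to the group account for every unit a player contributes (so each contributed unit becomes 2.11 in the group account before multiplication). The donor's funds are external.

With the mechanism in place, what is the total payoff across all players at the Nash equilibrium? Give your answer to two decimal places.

With the mechanism, a contributed unit returns 6.2 × 2.11 / 8 = 1.6353 per unit of net cost to the contributor — now above 1 — so contributing fully is weakly dominant for every player.
So the Nash equilibrium is full contribution by all 8; the group earns 6.2 × 2.11 × 416 = 5442.11.

5442.11 tokens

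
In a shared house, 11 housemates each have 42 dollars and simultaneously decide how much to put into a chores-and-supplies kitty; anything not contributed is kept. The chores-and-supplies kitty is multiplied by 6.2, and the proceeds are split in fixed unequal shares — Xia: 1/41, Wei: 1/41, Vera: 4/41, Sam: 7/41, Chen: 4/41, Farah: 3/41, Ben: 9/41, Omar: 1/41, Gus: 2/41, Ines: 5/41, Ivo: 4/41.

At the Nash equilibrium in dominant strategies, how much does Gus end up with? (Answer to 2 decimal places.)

67.40 dollars

For player j, contributing a unit is worthwhile iff 6.2 × (j's share) ≥ 1, i.e. iff j's share is at least 0.1613.
Sam and Ben are above the threshold, contributing 42 each; the remaining 9 contribute 0. Total contributed: 84.
Gus keeps 42 and receives 6.2 × 84 × 2/41 = 25.40 from the chores-and-supplies kitty, for a payoff of 67.40.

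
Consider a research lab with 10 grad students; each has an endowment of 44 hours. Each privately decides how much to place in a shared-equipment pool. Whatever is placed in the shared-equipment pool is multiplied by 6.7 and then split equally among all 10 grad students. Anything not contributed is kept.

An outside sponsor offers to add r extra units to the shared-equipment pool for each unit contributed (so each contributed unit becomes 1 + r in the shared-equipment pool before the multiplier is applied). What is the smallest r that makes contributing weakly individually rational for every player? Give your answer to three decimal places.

With matching at rate r, one contributed unit becomes (1 + r) in the shared-equipment pool and returns 6.7 × (1 + r) / 10 to the contributor.
Setting this equal to 1: 1 + r = 10/6.7 = 1.4925.
So the minimum matching rate is r = 1.4925 − 1 = 0.493.

0.493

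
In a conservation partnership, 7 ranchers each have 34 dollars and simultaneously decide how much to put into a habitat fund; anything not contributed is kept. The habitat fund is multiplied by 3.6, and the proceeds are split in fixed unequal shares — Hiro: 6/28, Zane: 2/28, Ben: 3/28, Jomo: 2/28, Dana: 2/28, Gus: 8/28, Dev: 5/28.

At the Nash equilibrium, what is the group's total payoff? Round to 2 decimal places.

Player j's private return per contributed unit is 3.6 × (j's share). Contributing is weakly dominant for j when that share is at least 1/3.6 = 0.2778, and contributing 0 is dominant otherwise.
Only Gus (8/28) clears that bar, contributing 34; the remaining 6 contribute 0. Total contributed: 34.
The habitat fund pays out 3.6 × 34 = 122.40 in total (split across the unequal shares, but the aggregate is all that matters for the group sum).
The 6 free-riders keep 34 each, adding 204. Group total = 204 + 122.40 = 326.40.

326.40 dollars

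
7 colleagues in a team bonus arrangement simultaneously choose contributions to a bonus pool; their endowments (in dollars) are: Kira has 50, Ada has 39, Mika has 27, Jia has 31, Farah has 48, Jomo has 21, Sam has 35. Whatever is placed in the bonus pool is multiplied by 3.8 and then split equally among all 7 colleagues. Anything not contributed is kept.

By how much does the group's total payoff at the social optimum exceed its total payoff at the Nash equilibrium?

The private return per contributed unit is 3.8/7 = 0.5429 < 1 for every player regardless of endowment, so the Nash equilibrium is zero contribution and the group total is Σ E_j = 50 + 39 + 27 + 31 + 48 + 21 + 35 = 251.
Each contributed unit returns 3.800 to the group, so the social optimum is full contribution by everyone: group total = 3.800 × 251 = 953.80.
Efficiency loss = (3.800 − 1) × 251 = 702.80.

702.80 dollars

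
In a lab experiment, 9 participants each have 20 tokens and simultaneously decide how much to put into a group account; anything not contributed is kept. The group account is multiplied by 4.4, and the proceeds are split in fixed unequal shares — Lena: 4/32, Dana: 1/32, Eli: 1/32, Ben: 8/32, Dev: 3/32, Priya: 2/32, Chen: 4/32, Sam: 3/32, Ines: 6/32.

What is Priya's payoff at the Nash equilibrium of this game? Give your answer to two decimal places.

For player j, contributing a unit is worthwhile iff 4.4 × (j's share) ≥ 1, i.e. iff j's share is at least 0.2273.
Only Ben (8/32) clears that bar, contributing 20; the remaining 8 contribute 0. Total contributed: 20.
Priya keeps 20 and receives 4.4 × 20 × 2/32 = 5.50 from the group account, for a payoff of 25.50.

25.50 tokens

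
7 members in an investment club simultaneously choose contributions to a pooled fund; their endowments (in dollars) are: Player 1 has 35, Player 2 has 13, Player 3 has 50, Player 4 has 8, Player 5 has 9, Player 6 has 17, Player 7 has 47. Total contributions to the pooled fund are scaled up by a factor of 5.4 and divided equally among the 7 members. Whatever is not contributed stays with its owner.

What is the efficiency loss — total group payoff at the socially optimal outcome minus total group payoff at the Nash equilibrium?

The private return per contributed unit is 5.4/7 = 0.7714 < 1 for every player regardless of endowment, so the Nash equilibrium is zero contribution and the group total is Σ E_j = 35 + 13 + 50 + 8 + 9 + 17 + 47 = 179.
Each contributed unit returns 5.400 to the group, so the social optimum is full contribution by everyone: group total = 5.400 × 179 = 966.60.
Efficiency loss = (5.400 − 1) × 179 = 787.60.

787.60 dollars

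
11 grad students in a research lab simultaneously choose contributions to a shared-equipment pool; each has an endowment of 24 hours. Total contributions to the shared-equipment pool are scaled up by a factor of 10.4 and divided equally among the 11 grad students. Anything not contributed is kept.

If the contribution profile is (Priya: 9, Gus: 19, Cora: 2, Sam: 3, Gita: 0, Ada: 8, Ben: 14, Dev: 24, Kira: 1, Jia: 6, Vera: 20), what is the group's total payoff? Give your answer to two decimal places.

Total contributed: 9 + 19 + 2 + 3 + 0 + 8 + 14 + 24 + 1 + 6 + 20 = 106; total kept: 11 × 24 − 106 = 158.
The shared-equipment pool pays out 10.4 × 106 = 1102.40 in aggregate.
Group total = 158 + 1102.40 = 1260.40.

1260.40 hours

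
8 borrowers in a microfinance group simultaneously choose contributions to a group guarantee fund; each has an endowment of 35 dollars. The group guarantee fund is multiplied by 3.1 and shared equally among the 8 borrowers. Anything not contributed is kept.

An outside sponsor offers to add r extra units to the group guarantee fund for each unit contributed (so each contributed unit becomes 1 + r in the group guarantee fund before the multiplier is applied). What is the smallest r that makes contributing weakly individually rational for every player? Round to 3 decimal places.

With matching at rate r, one contributed unit becomes (1 + r) in the group guarantee fund and returns 3.1 × (1 + r) / 8 to the contributor.
Setting this equal to 1: 1 + r = 8/3.1 = 2.5806.
So the minimum matching rate is r = 2.5806 − 1 = 1.581.

1.581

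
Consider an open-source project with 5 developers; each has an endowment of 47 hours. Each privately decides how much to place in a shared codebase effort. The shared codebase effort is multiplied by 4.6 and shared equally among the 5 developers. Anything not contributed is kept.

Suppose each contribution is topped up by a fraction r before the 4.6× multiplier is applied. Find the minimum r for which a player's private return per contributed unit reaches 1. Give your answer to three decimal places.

0.087

With matching at rate r, one contributed unit becomes (1 + r) in the shared codebase effort and returns 4.6 × (1 + r) / 5 to the contributor.
Setting this equal to 1: 1 + r = 5/4.6 = 1.0870.
So the minimum matching rate is r = 1.0870 − 1 = 0.087.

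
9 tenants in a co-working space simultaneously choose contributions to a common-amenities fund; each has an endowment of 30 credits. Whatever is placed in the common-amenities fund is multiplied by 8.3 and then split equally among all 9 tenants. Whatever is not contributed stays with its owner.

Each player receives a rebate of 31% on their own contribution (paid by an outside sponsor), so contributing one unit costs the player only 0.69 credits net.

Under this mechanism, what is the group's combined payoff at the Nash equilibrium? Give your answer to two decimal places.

2324.70 credits

Under the mechanism each unit contributed yields (8.3/9) / 0.69 = 1.3366 back to its contributor per unit of net cost, which exceeds 1, making full contribution the dominant choice for everyone.
At the Nash equilibrium everyone contributes 30. Group total payoff = 9 × (30 × 0.31 + 8.3 × 30) = 2324.70.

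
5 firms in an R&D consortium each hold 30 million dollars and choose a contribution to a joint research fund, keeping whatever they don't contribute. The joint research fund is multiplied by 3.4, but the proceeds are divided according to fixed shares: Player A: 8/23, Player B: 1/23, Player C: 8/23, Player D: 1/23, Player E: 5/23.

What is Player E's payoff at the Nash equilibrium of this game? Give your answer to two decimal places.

74.35 million dollars

For player j, contributing a unit is worthwhile iff 3.4 × (j's share) ≥ 1, i.e. iff j's share is at least 0.2941.
The shares above 0.2941 belong to Player A and Player C, contributing 30 each; the remaining 3 contribute 0. Total contributed: 60.
Player E keeps 30 and receives 3.4 × 60 × 5/23 = 44.35 from the joint research fund, for a payoff of 74.35.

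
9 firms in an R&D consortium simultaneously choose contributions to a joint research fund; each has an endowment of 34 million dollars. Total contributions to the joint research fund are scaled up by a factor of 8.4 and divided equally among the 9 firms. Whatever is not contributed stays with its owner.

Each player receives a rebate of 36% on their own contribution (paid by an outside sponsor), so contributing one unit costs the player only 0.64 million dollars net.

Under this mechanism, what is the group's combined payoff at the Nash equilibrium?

With the mechanism, a contributed unit returns (8.4/9) / 0.64 = 1.4583 per unit of net cost to the contributor — now above 1 — so contributing fully is weakly dominant for every player.
At the Nash equilibrium everyone contributes 34. Group total payoff = 9 × (34 × 0.36 + 8.4 × 34) = 2680.56.

2680.56 million dollars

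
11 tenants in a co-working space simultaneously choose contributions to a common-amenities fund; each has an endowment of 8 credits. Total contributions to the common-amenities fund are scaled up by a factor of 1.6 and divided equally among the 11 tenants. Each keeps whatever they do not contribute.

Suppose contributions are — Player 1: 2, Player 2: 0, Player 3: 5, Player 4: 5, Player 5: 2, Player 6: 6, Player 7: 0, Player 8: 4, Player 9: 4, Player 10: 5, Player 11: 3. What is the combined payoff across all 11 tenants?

109.60 credits

Total contributed: 2 + 0 + 5 + 5 + 2 + 6 + 0 + 4 + 4 + 5 + 3 = 36; total kept: 11 × 8 − 36 = 52.
The common-amenities fund pays out 1.6 × 36 = 57.60 in aggregate.
Group total = 52 + 57.60 = 109.60.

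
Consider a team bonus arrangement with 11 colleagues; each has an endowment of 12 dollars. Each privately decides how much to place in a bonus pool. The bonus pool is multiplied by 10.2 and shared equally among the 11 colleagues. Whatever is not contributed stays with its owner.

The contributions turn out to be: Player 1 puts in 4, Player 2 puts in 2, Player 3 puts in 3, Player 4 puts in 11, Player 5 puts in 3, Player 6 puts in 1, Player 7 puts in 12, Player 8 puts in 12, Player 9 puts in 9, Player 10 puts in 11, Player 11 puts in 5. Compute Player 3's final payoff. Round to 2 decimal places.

76.69 dollars

Total contributed: 4 + 2 + 3 + 11 + 3 + 1 + 12 + 12 + 9 + 11 + 5 = 73.
Each receives 10.2 × 73 / 11 = 67.69 from the bonus pool.
Player 3 keeps 12 − 3 = 9, so Player 3's payoff is 9 + 67.69 = 76.69.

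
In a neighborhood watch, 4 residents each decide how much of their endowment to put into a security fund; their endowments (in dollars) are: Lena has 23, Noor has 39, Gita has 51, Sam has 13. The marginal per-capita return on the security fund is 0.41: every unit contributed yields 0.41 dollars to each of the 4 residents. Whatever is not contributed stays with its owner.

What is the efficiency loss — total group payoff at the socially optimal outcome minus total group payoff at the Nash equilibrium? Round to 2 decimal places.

The private return per contributed unit is 0.41 < 1 for everyone, so the Nash equilibrium is zero contribution and the group total is Σ E_j = 23 + 39 + 51 + 13 = 126.
Each contributed unit returns 1.640 to the group, so the social optimum is full contribution by everyone: group total = 1.640 × 126 = 206.64.
Efficiency loss = (1.640 − 1) × 126 = 80.64.

80.64 dollars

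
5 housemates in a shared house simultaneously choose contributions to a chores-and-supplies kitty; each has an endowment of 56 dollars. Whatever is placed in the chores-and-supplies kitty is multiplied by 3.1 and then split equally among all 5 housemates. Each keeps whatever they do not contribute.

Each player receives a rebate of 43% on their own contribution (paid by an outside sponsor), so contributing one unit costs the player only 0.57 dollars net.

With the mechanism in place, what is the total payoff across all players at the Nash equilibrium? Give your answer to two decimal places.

With the mechanism, a contributed unit returns (3.1/5) / 0.57 = 1.0877 per unit of net cost to the contributor — now above 1 — so contributing fully is weakly dominant for every player.
At the Nash equilibrium everyone contributes 56. Group total payoff = 5 × (56 × 0.43 + 3.1 × 56) = 988.40.

988.40 dollars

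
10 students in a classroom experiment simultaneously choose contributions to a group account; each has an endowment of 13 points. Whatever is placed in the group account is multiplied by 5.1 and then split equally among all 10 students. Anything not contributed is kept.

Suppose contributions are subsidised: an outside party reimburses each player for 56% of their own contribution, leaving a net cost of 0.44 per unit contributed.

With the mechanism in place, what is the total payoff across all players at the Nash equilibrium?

735.80 points

With the mechanism, a contributed unit returns (5.1/10) / 0.44 = 1.1591 per unit of net cost to the contributor — now above 1 — so contributing fully is weakly dominant for every player.
So the Nash equilibrium is full contribution by all 10; the group earns 10 × (13 × 0.56 + 5.1 × 13) = 735.80.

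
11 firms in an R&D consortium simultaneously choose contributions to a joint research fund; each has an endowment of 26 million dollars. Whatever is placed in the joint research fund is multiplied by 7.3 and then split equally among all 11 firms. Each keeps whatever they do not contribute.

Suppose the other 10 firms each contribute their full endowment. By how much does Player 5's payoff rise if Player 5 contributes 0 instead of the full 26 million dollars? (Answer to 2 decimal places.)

8.75 million dollars

Switching from a contribution of 26 to 0 lets Player 5 keep an extra 26 million dollars, but lowers the joint research fund by 26, which costs Player 5 their own share of that drop: 7.3/11 × 26 = 17.25.
Net gain = 26 − 17.25 = 8.75. The private return per contributed unit (0.6636) is below 1, so free-riding is indeed the best response regardless of what the others do.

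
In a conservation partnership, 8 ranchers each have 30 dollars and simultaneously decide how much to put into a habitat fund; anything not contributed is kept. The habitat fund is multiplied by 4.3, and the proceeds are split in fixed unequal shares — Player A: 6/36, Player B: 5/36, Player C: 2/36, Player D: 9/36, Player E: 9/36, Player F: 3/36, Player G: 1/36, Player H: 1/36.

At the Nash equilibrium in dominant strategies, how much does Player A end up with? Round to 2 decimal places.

A player with share s gets back 4.3·s per unit contributed, so full contribution is dominant for anyone with s > 1/4.3 = 0.2326 and zero contribution is dominant for anyone below.
Player D and Player E clear that bar, contributing 30 each; the remaining 6 contribute 0. Total contributed: 60.
Player A keeps 30 and receives 4.3 × 60 × 6/36 = 43.00 from the habitat fund, for a payoff of 73.00.

73.00 dollars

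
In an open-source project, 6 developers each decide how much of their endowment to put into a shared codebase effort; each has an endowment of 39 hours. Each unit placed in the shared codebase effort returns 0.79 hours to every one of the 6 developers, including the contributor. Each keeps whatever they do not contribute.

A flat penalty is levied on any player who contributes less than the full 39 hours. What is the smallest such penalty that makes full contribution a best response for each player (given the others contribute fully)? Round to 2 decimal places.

Given the others contribute fully, the best deviation is to contribute 0 (any partial contribution still incurs the fine and gives up units whose private return 0.79 is below 1).
Deviating from 39 to 0 saves 39 hours but forfeits the deviator's share of the drop in the shared codebase effort: 0.79 × 39 = 30.81.
So the deviation gain is 39 − 30.81 = 8.19, and the fine must be at least 8.19 hours to wipe it out.

8.19 hours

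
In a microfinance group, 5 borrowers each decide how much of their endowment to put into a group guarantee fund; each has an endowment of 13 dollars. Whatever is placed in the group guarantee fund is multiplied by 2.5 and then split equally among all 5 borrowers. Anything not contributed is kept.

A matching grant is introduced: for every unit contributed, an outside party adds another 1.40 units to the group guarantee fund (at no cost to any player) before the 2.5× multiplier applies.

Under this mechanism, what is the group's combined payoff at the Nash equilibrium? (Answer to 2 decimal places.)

Under the mechanism each unit contributed yields 2.5 × 2.40 / 5 = 1.2000 back to its contributor per unit of net cost, which exceeds 1, making full contribution the dominant choice for everyone.
At the Nash equilibrium everyone contributes 13. Group total payoff = 2.5 × 2.40 × 65 = 390.00.

390.00 dollars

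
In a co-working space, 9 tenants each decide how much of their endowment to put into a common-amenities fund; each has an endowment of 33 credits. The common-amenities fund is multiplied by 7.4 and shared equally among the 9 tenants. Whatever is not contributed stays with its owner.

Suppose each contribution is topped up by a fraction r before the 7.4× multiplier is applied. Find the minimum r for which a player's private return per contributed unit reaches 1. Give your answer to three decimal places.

With matching at rate r, one contributed unit becomes (1 + r) in the common-amenities fund and returns 7.4 × (1 + r) / 9 to the contributor.
Setting this equal to 1: 1 + r = 9/7.4 = 1.2162.
So the minimum matching rate is r = 1.2162 − 1 = 0.216.

0.216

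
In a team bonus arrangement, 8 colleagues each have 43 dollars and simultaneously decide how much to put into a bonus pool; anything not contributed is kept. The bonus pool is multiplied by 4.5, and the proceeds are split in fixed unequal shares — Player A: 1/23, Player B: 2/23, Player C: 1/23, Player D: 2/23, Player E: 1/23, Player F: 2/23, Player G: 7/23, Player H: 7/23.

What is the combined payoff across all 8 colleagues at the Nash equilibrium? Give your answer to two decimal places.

645.00 dollars

A player with share s gets back 4.5·s per unit contributed, so full contribution is dominant for anyone with s > 1/4.5 = 0.2222 and zero contribution is dominant for anyone below.
Player G and Player H clear that bar, contributing 43 each; the remaining 6 contribute 0. Total contributed: 86.
The bonus pool pays out 4.5 × 86 = 387.00 in total (split across the unequal shares, but the aggregate is all that matters for the group sum).
The 6 free-riders keep 43 each, adding 258. Group total = 258 + 387.00 = 645.00.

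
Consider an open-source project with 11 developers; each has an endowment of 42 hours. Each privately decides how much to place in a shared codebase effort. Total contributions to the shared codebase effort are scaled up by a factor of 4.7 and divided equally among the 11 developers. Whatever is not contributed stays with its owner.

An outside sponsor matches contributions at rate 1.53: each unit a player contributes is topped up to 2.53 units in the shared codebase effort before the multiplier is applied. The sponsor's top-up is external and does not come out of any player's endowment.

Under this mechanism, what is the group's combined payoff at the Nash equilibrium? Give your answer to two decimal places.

5493.64 hours

The effective private return per unit is now 4.7 × 2.53 / 11 = 1.0810 > 1, so every player's dominant strategy flips to full contribution.
So the Nash equilibrium is full contribution by all 11; the group earns 4.7 × 2.53 × 462 = 5493.64.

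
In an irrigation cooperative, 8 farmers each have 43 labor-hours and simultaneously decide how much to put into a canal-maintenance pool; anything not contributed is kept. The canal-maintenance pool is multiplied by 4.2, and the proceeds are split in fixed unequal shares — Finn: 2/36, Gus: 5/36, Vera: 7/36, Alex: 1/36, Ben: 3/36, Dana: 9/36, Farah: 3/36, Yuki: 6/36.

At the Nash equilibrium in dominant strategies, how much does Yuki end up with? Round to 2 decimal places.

73.10 labor-hours

Player j's private return per contributed unit is 4.2 × (j's share). Contributing is weakly dominant for j when that share is at least 1/4.2 = 0.2381, and contributing 0 is dominant otherwise.
Only Dana (9/36) clears that bar, contributing 43; the remaining 7 contribute 0. Total contributed: 43.
Yuki keeps 43 and receives 4.2 × 43 × 6/36 = 30.10 from the canal-maintenance pool, for a payoff of 73.10.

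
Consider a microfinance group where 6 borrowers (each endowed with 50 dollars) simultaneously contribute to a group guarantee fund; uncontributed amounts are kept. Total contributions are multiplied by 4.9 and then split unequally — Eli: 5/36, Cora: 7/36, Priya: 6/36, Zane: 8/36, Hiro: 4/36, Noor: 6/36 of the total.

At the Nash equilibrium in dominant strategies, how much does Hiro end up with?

77.22 dollars

Player j's private return per contributed unit is 4.9 × (j's share). Contributing is weakly dominant for j when that share is at least 1/4.9 = 0.2041, and contributing 0 is dominant otherwise.
Zane alone (share 8/36) is above the threshold, contributing 50; the remaining 5 contribute 0. Total contributed: 50.
Hiro keeps 50 and receives 4.9 × 50 × 4/36 = 27.22 from the group guarantee fund, for a payoff of 77.22.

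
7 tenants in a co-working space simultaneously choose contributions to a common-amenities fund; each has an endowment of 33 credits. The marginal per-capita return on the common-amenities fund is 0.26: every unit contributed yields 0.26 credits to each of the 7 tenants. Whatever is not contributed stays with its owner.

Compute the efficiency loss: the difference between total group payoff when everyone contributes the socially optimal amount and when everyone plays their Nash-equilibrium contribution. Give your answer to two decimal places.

189.42 credits

The private return per contributed unit is 0.26 < 1, so contributing 0 is dominant for every player. At the Nash equilibrium everyone keeps their 33, and the group total is 7 × 33 = 231.
Each contributed unit returns 1.820 to the group as a whole (0.26 to each of 7 players), which exceeds 1, so the social optimum is full contribution: group total = 1.820 × 231 = 420.42.
Efficiency loss = 420.42 − 231 = 189.42.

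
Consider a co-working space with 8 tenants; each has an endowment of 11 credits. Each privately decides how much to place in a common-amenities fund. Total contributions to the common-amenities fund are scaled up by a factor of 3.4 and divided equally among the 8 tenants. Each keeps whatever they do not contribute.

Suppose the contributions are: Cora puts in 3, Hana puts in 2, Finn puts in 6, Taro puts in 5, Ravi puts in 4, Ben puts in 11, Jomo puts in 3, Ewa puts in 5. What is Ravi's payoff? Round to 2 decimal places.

23.58 credits

Total contributed: 3 + 2 + 6 + 5 + 4 + 11 + 3 + 5 = 39.
Each receives 3.4 × 39 / 8 = 16.58 from the common-amenities fund.
Ravi keeps 11 − 4 = 7, so Ravi's payoff is 7 + 16.58 = 23.58.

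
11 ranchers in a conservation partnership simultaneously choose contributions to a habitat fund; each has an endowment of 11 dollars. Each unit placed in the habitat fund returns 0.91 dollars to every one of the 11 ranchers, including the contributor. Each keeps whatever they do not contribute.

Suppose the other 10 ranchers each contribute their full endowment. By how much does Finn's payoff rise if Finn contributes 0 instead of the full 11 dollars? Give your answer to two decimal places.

0.99 dollars

Switching from a contribution of 11 to 0 lets Finn keep an extra 11 dollars, but lowers the habitat fund by 11, which costs Finn their own share of that drop: 0.91 × 11 = 10.01.
Net gain = 11 − 10.01 = 0.99. The private return per contributed unit (0.91) is below 1, so free-riding is indeed the best response regardless of what the others do.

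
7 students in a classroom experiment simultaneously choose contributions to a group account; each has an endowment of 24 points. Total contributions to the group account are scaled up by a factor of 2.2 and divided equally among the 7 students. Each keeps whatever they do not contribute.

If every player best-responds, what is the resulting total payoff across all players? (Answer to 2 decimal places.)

168.00 points

Each contributed unit returns 2.2/7 = 0.3143 to its contributor — below 1 — so contributing 0 is dominant for every player. At the Nash equilibrium everyone keeps their 24, and the group total is 7 × 24 = 168.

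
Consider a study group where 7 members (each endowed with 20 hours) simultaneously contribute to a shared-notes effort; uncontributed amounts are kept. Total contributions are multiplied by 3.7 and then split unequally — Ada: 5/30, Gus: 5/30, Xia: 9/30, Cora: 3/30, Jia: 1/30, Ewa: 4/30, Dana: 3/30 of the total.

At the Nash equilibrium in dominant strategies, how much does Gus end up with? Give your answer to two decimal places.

32.33 hours

Player j's private return per contributed unit is 3.7 × (j's share). Contributing is weakly dominant for j when that share is at least 1/3.7 = 0.2703, and contributing 0 is dominant otherwise.
The only share above 0.2703 is Xia's 9/30, contributing 20; the remaining 6 contribute 0. Total contributed: 20.
Gus keeps 20 and receives 3.7 × 20 × 5/30 = 12.33 from the shared-notes effort, for a payoff of 32.33.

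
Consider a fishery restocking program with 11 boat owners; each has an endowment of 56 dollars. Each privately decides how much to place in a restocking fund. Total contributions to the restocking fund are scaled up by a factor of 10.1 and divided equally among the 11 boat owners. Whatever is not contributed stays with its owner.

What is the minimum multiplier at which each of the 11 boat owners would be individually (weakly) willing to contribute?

11

A contributed unit returns (multiplier)/11 to its contributor.
This reaches 1 exactly when the multiplier is 11.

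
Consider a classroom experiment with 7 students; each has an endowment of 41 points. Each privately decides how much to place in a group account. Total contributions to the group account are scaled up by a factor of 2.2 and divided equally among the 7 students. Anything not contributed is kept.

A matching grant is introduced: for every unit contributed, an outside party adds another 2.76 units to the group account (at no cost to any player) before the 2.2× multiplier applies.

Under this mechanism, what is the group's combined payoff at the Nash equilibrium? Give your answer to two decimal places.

The effective private return per unit is now 2.2 × 3.76 / 7 = 1.1817 > 1, so every player's dominant strategy flips to full contribution.
So the Nash equilibrium is full contribution by all 7; the group earns 2.2 × 3.76 × 287 = 2374.06.

2374.06 points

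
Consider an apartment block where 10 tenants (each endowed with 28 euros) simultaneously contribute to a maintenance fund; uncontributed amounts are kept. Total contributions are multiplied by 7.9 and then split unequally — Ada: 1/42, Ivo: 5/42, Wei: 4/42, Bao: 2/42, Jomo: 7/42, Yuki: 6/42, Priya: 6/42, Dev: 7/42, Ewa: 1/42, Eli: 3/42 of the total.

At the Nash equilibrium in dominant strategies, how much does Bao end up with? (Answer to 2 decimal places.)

70.13 euros

For player j, contributing a unit is worthwhile iff 7.9 × (j's share) ≥ 1, i.e. iff j's share is at least 0.1266.
Jomo, Yuki, Priya and Dev are above the threshold, contributing 28 each; the remaining 6 contribute 0. Total contributed: 112.
Bao keeps 28 and receives 7.9 × 112 × 2/42 = 42.13 from the maintenance fund, for a payoff of 70.13.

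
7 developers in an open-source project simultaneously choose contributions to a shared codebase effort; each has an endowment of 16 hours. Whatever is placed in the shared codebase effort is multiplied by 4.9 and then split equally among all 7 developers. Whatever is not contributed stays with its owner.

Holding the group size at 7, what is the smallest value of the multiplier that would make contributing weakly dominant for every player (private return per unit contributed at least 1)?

A contributed unit returns (multiplier)/7 to its contributor.
This reaches 1 exactly when the multiplier is 7.

7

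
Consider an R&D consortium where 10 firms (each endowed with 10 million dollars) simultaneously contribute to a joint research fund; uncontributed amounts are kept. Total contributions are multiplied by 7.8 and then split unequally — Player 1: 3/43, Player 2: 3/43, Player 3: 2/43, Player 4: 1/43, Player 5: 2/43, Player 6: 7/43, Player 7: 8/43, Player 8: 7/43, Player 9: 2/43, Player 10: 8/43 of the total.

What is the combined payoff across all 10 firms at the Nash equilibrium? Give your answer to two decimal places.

A player with share s gets back 7.8·s per unit contributed, so full contribution is dominant for anyone with s > 1/7.8 = 0.1282 and zero contribution is dominant for anyone below.
Player 6, Player 7, Player 8 and Player 10 are above the threshold, contributing 10 each; the remaining 6 contribute 0. Total contributed: 40.
The joint research fund pays out 7.8 × 40 = 312.00 in total (split across the unequal shares, but the aggregate is all that matters for the group sum).
The 6 free-riders keep 10 each, adding 60. Group total = 60 + 312.00 = 372.00.

372.00 million dollars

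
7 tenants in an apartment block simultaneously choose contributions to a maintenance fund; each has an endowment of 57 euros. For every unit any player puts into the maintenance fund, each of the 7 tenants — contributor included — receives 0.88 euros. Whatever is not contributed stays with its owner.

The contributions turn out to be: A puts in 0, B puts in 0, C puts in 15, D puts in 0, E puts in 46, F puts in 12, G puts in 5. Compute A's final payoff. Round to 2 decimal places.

125.64 euros

Total contributed: 0 + 0 + 15 + 0 + 46 + 12 + 5 = 78.
Each receives 0.88 × 78 = 68.64 from the maintenance fund.
A keeps 57 − 0 = 57, so A's payoff is 57 + 68.64 = 125.64.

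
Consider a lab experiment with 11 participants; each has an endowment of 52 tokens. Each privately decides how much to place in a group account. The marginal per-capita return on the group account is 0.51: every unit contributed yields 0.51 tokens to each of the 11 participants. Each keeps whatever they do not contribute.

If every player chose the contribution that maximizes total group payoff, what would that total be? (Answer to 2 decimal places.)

3208.92 tokens

Each contributed unit returns 5.610 to the group as a whole (0.51 to each of 11 players), which exceeds 1, so the social optimum is full contribution: group total = 5.610 × 572 = 3208.92.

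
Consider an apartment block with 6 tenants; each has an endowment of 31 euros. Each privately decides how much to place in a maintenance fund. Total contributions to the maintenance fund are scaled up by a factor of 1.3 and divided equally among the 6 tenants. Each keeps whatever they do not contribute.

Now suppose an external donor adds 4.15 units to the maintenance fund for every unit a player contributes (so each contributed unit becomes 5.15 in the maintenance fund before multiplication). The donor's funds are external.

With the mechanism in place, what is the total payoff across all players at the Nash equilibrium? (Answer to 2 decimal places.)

1245.27 euros

Under the mechanism each unit contributed yields 1.3 × 5.15 / 6 = 1.1158 back to its contributor per unit of net cost, which exceeds 1, making full contribution the dominant choice for everyone.
So the Nash equilibrium is full contribution by all 6; the group earns 1.3 × 5.15 × 186 = 1245.27.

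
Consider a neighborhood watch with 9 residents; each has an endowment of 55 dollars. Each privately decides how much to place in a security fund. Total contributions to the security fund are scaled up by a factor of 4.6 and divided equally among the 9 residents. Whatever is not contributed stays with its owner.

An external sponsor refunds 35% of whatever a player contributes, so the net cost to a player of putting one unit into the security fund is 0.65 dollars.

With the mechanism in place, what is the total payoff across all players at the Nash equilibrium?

Even with the mechanism, each unit contributed returns only (4.6/9) / 0.65 = 0.7863 per unit of net cost, so contributing nothing is still dominant.
Everyone keeps their endowment and the group total is 9 × 55 = 495.

495.00 dollars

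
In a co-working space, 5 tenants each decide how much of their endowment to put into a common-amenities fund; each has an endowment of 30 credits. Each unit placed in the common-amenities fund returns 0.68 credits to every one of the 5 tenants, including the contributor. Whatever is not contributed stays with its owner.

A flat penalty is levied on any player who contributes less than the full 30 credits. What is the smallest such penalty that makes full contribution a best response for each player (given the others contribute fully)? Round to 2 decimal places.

9.60 credits

Given the others contribute fully, the best deviation is to contribute 0 (any partial contribution still incurs the fine and gives up units whose private return 0.68 is below 1).
Deviating from 30 to 0 saves 30 credits but forfeits the deviator's share of the drop in the common-amenities fund: 0.68 × 30 = 20.40.
So the deviation gain is 30 − 20.40 = 9.60, and the fine must be at least 9.60 credits to wipe it out.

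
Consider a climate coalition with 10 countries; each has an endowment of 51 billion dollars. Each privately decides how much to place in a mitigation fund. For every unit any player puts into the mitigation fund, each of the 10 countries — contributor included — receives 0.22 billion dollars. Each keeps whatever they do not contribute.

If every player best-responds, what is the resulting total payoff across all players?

The private return per contributed unit is 0.22 < 1, so contributing 0 is dominant for every player. At the Nash equilibrium everyone keeps their 51, and the group total is 10 × 51 = 510.

510.00 billion dollars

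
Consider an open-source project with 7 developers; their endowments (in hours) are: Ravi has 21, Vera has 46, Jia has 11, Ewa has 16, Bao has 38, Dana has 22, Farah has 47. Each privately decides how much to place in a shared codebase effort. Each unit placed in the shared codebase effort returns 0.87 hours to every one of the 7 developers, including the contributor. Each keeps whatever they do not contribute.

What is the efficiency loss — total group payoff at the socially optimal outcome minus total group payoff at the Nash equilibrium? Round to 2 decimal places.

The private return per contributed unit is 0.87 < 1 for everyone, so the Nash equilibrium is zero contribution and the group total is Σ E_j = 21 + 46 + 11 + 16 + 38 + 22 + 47 = 201.
Each contributed unit returns 6.090 to the group, so the social optimum is full contribution by everyone: group total = 6.090 × 201 = 1224.09.
Efficiency loss = (6.090 − 1) × 201 = 1023.09.

1023.09 hours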